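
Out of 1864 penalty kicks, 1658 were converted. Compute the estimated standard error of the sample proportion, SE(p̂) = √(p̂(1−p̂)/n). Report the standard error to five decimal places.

SE = 0.00726

With x = 1658 successes in n = 1864, p̂ = 0.88948.
p̂(1−p̂) = 0.098305.
SE = √(0.098305/1864) = 0.00726.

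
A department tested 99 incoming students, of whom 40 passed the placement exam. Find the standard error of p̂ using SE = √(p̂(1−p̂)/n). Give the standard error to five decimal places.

The sample proportion is 40/99 = 0.40404.
p̂(1−p̂) = 0.240792.
Dividing by n and taking the root: √0.002432242 = 0.04932.

SE = 0.04932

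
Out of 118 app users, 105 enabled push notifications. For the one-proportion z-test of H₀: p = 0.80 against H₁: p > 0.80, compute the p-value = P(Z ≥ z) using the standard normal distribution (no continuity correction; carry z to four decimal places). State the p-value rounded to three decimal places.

p-value = 0.007

p̂ = 105/118 = 0.88983.
SE₀ = √(0.80·0.20/118) = 0.036823.
Test statistic (full precision, shown to 4 dp): z = (105/118 − 0.80)/SE₀ ≈ 2.4395.
From the standard normal, P(Z ≥ z) = 0.007.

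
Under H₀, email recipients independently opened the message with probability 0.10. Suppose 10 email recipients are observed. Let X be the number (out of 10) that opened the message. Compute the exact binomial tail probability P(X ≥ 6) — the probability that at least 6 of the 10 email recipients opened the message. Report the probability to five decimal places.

X ~ Binomial(n=10, p=0.10).
P(X ≥ 6) = Σ_{j=6}^{10} C(10,j)·0.10^j·0.90^{10−j}.
= 0.000138 + 0.000009 + 0.000000 + 0.000000 + 0.000000 = 0.00015.

P = 0.00015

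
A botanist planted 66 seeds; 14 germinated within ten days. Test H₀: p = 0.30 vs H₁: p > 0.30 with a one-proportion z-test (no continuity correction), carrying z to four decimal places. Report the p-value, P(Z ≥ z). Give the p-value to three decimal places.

Sample proportion p̂ = 14/66 = 0.21212.
Under H₀, SE = √(p₀(1−p₀)/n) = √(0.30·0.70/66) = √0.003181818 = 0.056408.
z = (p̂ − p₀)/SE = (14/66 − 0.30)/0.056408 ≈ -1.5579.
p-value = P(Z ≥ z) with z = -1.5579 → 0.940.

p-value = 0.940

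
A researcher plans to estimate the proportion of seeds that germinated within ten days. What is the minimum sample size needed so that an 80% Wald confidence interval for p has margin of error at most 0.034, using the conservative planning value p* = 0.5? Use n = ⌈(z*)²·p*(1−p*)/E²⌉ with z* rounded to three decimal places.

n = 356

z* = 1.282 at the 80% level.
p*(1−p*) = 0.50·0.50 = 0.2500.
Required n before rounding: 1.643524 × 0.2500 / 0.034² = 355.433.
⌈355.433⌉ = 356.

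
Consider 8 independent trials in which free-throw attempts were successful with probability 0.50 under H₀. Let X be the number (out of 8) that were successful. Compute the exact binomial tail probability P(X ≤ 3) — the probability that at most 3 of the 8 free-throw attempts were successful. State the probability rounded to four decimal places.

P = 0.3633

X is binomial with n = 8 and p = 0.50.
P(X ≤ 3) = C(8,0)·0.50^0·0.50^8 + C(8,1)·0.50^1·0.50^7 + C(8,2)·0.50^2·0.50^6 + C(8,3)·0.50^3·0.50^5.
= 0.003906 + 0.031250 + 0.109375 + 0.218750 = 0.3633.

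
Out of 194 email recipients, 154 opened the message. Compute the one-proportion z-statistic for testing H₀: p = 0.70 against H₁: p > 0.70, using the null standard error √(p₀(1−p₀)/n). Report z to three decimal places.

z = 2.851

With x = 154 successes in n = 194, p̂ = 0.79381.
SE₀ = √(0.70·0.30/194) = 0.032901.
z = (0.79381 − 0.70)/0.032901 = 0.09381/0.032901 = 2.851.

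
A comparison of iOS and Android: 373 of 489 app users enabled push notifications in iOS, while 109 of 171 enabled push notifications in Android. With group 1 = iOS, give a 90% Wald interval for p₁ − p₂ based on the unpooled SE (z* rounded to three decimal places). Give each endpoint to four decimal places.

p̂₁ = 0.76278, p̂₂ = 0.63743, so the observed difference is 0.12535.
Unpooled SE = √(p̂₁(1−p̂₁)/n₁ + p̂₂(1−p̂₂)/n₂) = √(0.000370033 + 0.001351543) = 0.041492.
For 90% confidence, z* = 1.645. Margin of error = 0.06825.
So the interval runs from 0.0571 to 0.1936.

(0.0571, 0.1936)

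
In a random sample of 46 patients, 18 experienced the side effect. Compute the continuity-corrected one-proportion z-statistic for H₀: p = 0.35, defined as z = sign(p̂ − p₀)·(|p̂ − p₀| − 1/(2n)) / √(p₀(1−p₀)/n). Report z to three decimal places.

With x = 18 successes in n = 46, p̂ = 0.39130. p̂ − p₀ = 0.041304.
1/(2n) = 0.010870.
Corrected numerator: |0.041304| − 0.010870 = 0.030434.
SE₀ = √(0.35·0.65/46) = 0.070325.
z = (+)0.030434/0.070325 = 0.433.

z = 0.433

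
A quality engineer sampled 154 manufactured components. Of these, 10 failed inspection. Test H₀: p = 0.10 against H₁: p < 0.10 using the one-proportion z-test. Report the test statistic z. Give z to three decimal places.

z = -1.450

Sample proportion p̂ = 10/154 = 0.06494.
SE₀ = √(0.10·0.90/154) = 0.024175.
z = (0.06494 − 0.10)/0.024175 = -0.03506/0.024175 = -1.450.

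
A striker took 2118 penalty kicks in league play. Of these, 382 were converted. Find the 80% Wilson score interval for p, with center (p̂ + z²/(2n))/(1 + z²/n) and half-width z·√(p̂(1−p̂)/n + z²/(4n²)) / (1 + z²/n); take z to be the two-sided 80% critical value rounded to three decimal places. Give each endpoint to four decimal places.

Here p̂ = 382/2118 = 0.18036 and z = 1.282 (z² = 1.643524).
Denominator 1 + z²/n = 1 + 1.643524/2118 = 1.000776.
Center = (0.18036 + 0.000388)/1.000776 = 0.18061.
Radicand: p̂(1−p̂)/n + z²/(4n²) = 0.000069797 + 0.000000092 = 0.000069889.
Half-width = 1.282·√0.000069889/1.000776 = 0.01071.
Interval: 0.18061 ± 0.01071 → (0.1699, 0.1913).

(0.1699, 0.1913)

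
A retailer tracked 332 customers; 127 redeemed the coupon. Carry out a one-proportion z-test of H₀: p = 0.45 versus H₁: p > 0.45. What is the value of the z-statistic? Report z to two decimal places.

z = -2.47

Sample proportion p̂ = 127/332 = 0.38253.
Null standard error: √(0.45·0.55/332) = √0.000745482 = 0.027304.
z = (0.38253 − 0.45)/0.027304 = -0.06747/0.027304 = -2.47.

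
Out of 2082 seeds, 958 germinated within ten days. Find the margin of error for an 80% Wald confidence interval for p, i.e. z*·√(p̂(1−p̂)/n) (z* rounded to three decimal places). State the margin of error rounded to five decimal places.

ME = 0.01400

The sample proportion is 958/2082 = 0.46013.
SE(p̂) = √(0.46013·0.53987/2082) = 0.010923.
The 80% critical value is z* = 1.282.
ME = 1.282·0.010923 = 0.01400.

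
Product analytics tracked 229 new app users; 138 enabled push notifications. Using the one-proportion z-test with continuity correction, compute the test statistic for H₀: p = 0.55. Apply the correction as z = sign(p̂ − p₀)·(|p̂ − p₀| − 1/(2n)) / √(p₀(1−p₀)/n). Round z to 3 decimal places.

z = 1.534

p̂ = 138/229 = 0.60262. p̂ − p₀ = 0.052620.
Continuity correction 1/(2n) = 1/458 = 0.002183.
Corrected numerator: |0.052620| − 0.002183 = 0.050437.
Null standard error: √(0.55·0.45/229) = √0.001080786 = 0.032875.
z = (+)0.050437/0.032875 = 1.534.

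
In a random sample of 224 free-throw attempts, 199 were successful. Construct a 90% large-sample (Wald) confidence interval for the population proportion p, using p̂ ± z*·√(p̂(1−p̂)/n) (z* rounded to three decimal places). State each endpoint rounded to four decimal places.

(0.8538, 0.9230)

Sample proportion p̂ = 199/224 = 0.88839.
SE(p̂) = √(0.88839·0.11161/224) = 0.021039.
z* = 1.645 at the 90% level.
Margin of error: 1.645 × 0.021039 = 0.03461.
CI: 0.88839 ± 0.03461 = (0.8538, 0.9230).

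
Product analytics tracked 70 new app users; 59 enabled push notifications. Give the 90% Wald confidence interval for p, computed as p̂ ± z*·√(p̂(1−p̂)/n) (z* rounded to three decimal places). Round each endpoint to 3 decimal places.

(0.771, 0.914)

p̂ = 59/70 = 0.84286.
SE(p̂) = √(0.84286·0.15714/70) = 0.043499.
z* = 1.645 at the 90% level.
Margin = 1.645·0.043499 = 0.07156.
So the interval runs from 0.771 to 0.914.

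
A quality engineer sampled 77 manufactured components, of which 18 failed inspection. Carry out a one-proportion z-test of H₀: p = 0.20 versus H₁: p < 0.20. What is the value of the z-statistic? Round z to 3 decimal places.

z = 0.741

The sample proportion is 18/77 = 0.23377.
Null standard error: √(0.20·0.80/77) = √0.002077922 = 0.045584.
z = (p̂ − p₀)/SE = (0.23377 − 0.20)/0.045584 = 0.741.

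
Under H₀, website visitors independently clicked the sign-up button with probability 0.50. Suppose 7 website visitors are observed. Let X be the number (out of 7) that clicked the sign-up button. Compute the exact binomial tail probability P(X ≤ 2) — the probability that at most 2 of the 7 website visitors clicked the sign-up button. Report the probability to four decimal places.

X is binomial with n = 7 and p = 0.50.
P(X ≤ 2) = C(7,0)·0.50^0·0.50^7 + C(7,1)·0.50^1·0.50^6 + C(7,2)·0.50^2·0.50^5.
= 0.007812 + 0.054688 + 0.164062 = 0.2266.

P = 0.2266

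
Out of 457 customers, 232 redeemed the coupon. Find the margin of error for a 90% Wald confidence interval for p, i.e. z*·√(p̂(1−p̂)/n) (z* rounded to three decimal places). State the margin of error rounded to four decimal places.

ME = 0.0385

The sample proportion is 232/457 = 0.50766.
SE = √(p̂(1−p̂)/n) = √(0.249941/457) = 0.023386.
The 90% critical value is z* = 1.645.
ME = 1.645·0.023386 = 0.0385.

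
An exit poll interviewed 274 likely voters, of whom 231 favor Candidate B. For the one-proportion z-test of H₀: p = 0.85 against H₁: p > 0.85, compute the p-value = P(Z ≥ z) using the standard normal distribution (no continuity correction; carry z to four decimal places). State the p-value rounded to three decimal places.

p-value = 0.626

Sample proportion p̂ = 231/274 = 0.84307.
Under H₀, SE = √(p₀(1−p₀)/n) = √(0.85·0.15/274) = √0.000465328 = 0.021571.
Test statistic (full precision, shown to 4 dp): z = (231/274 − 0.85)/SE₀ ≈ -0.3215.
p-value = P(Z ≥ z) with z = -0.3215 → 0.626.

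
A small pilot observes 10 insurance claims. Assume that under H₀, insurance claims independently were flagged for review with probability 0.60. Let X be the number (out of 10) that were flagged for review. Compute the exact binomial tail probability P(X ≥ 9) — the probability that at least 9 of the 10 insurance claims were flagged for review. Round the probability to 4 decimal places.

P = 0.0464

X ~ Binomial(n=10, p=0.60).
P(X ≥ 9) = C(10,9)·0.60^9·0.40^1 + C(10,10)·0.60^10·0.40^0.
= 0.040311 + 0.006047 = 0.0464.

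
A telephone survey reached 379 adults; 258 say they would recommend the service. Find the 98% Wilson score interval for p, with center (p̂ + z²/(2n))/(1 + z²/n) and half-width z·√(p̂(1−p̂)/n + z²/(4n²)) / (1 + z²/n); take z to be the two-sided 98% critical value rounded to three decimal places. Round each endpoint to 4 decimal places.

(0.6228, 0.7336)

p̂ = 258/379 = 0.68074; z = 2.326, so z² = 5.410276.
1 + z²/n = 1.014275.
Center = (0.68074 + 0.007138)/1.014275 = 0.67820.
Radicand: p̂(1−p̂)/n + z²/(4n²) = 0.000573439 + 0.000009416 = 0.000582855.
Half-width = 2.326·√0.000582855/1.014275 = 0.05536.
Interval: 0.67820 ± 0.05536 → (0.6228, 0.7336).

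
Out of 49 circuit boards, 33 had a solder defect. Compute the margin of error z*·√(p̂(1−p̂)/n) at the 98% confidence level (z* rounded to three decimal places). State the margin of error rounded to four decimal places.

With x = 33 successes in n = 49, p̂ = 0.67347.
Standard error of p̂: √(0.219908/49) = √0.004487926 = 0.066992.
For 98% confidence, z* = 2.326.
Margin of error = z*·SE = 2.326 × 0.066992 = 0.1558.

ME = 0.1558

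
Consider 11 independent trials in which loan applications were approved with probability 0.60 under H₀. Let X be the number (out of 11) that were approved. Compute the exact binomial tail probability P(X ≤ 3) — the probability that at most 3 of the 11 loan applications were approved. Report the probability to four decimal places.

P = 0.0293

X ~ Binomial(n=11, p=0.60).
P(X ≤ 3) = C(11,0)·0.60^0·0.40^11 + C(11,1)·0.60^1·0.40^10 + C(11,2)·0.60^2·0.40^9 + C(11,3)·0.60^3·0.40^8.
= 0.000042 + 0.000692 + 0.005190 + 0.023357 = 0.0293.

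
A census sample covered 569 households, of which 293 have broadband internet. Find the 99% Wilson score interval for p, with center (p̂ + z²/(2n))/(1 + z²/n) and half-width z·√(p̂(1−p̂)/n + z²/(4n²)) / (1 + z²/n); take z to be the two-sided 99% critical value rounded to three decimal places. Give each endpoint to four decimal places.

(0.4611, 0.5684)

p̂ = 293/569 = 0.51494; z = 2.576, so z² = 6.635776.
Denominator 1 + z²/n = 1 + 6.635776/569 = 1.011662.
Adjusted center: (0.51494 + z²/(2n))/1.011662 = 0.51477.
Radicand: p̂(1−p̂)/n + z²/(4n²) = 0.000438975 + 0.000005124 = 0.000444099.
Half-width = 2.576·√0.000444099/1.011662 = 0.05366.
CI: 0.51477 ± 0.05366 = (0.4611, 0.5684).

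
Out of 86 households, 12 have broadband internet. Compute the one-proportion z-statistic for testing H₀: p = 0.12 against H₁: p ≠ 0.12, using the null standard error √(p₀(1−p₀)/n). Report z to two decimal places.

z = 0.56

p̂ = 12/86 = 0.13953.
SE₀ = √(0.12·0.88/86) = 0.035042.
z = (p̂ − p₀)/SE = (0.13953 − 0.12)/0.035042 = 0.56.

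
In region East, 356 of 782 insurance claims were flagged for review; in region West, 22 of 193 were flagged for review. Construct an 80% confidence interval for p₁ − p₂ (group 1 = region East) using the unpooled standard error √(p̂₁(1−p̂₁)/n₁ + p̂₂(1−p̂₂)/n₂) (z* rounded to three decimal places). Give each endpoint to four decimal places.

p̂₁ = 356/782 = 0.45524, p̂₂ = 22/193 = 0.11399; p̂₁ − p̂₂ = 0.34125.
SE = √(0.000317131 + 0.000523295) = √0.000840426 = 0.028990.
z* = 1.282 at the 80% level. Margin of error = 0.03717.
CI: 0.34125 ± 0.03717 = (0.3041, 0.3784).

(0.3041, 0.3784)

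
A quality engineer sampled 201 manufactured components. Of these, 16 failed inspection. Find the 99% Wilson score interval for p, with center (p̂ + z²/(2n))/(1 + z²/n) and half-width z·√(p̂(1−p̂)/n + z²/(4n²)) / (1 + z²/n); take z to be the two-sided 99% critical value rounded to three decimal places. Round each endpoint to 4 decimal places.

(0.0428, 0.1433)

p̂ = 16/201 = 0.07960; z = 2.576, so z² = 6.635776.
1 + z²/n = 1.033014.
Adjusted center: (0.07960 + z²/(2n))/1.033014 = 0.09304.
Radicand: p̂(1−p̂)/n + z²/(4n²) = 0.000364505 + 0.000041062 = 0.000405567.
Half-width = z·√(radicand)/denom = 2.576·0.020139/1.033014 = 0.05022.
Interval: 0.09304 ± 0.05022 → (0.0428, 0.1433).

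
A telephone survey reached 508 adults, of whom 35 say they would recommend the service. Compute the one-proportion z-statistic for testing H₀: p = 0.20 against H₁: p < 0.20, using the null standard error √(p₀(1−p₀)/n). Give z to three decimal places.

The sample proportion is 35/508 = 0.06890.
Null standard error: √(0.20·0.80/508) = √0.000314961 = 0.017747.
Test statistic: z = -0.13110/0.017747 = -7.387.

z = -7.387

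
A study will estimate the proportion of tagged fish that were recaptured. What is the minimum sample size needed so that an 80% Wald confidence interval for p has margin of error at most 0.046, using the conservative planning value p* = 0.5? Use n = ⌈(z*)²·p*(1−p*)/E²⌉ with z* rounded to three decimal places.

n = 195

For 80% confidence, z* = 1.282.
p*(1−p*) = 0.2500.
Required n before rounding: 1.643524 × 0.2500 / 0.046² = 194.178.
⌈194.178⌉ = 195.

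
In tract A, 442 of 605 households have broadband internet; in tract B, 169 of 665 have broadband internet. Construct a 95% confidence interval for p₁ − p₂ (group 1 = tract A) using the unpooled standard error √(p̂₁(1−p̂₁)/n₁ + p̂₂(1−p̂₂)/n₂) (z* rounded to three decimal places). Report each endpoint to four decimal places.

(0.4280, 0.5249)

p̂₁ = 442/605 = 0.73058, p̂₂ = 169/665 = 0.25414; p̂₁ − p̂₂ = 0.47644.
SE = √(0.000325345 + 0.000285038) = √0.000610383 = 0.024706.
z* = 1.960 at the 95% level. Margin of error = 0.04842.
Interval: 0.47644 ± 0.04842 → (0.4280, 0.5249).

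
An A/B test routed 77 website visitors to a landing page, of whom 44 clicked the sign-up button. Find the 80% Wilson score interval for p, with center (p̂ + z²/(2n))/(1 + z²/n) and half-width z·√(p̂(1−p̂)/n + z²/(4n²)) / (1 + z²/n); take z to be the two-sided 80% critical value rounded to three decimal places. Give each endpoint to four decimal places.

p̂ = 44/77 = 0.57143; z = 1.282, so z² = 1.643524.
Denominator 1 + z²/n = 1 + 1.643524/77 = 1.021344.
Center = (0.57143 + 0.010672)/1.021344 = 0.56994.
Radicand: p̂(1−p̂)/n + z²/(4n²) = 0.003180493 + 0.000069300 = 0.003249793.
Half-width = 1.282·√0.003249793/1.021344 = 0.07156.
CI: 0.56994 ± 0.07156 = (0.4984, 0.6415).

(0.4984, 0.6415)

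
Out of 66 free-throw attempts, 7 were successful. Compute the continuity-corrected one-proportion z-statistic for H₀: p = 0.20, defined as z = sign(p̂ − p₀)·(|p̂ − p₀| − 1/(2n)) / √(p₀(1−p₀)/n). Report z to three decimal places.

z = -1.754

p̂ = 7/66 = 0.10606. p̂ − p₀ = -0.093939.
1/(2n) = 0.007576.
Corrected numerator: |-0.093939| − 0.007576 = 0.086363.
Null standard error: √(0.20·0.80/66) = √0.002424242 = 0.049237.
z = (−)0.086363/0.049237 = -1.754.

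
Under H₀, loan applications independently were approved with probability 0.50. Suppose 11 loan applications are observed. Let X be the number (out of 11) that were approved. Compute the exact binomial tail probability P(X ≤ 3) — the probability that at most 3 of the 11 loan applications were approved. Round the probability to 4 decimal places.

X ~ Binomial(n=11, p=0.50).
P(X ≤ 3) = C(11,0)·0.50^0·0.50^11 + C(11,1)·0.50^1·0.50^10 + C(11,2)·0.50^2·0.50^9 + C(11,3)·0.50^3·0.50^8.
= 0.000488 + 0.005371 + 0.026855 + 0.080566 = 0.1133.

P = 0.1133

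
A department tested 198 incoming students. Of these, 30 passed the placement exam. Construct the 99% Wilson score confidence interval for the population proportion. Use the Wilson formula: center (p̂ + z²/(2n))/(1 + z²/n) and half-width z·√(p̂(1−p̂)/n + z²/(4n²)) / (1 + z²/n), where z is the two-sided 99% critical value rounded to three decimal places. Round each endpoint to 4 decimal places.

p̂ = 30/198 = 0.15152; z = 2.576, so z² = 6.635776.
Denominator 1 + z²/n = 1 + 6.635776/198 = 1.033514.
Adjusted center: (0.15152 + z²/(2n))/1.033514 = 0.16282.
Radicand: p̂(1−p̂)/n + z²/(4n²) = 0.000649284 + 0.000042316 = 0.000691600.
Half-width = z·√(radicand)/denom = 2.576·0.026298/1.033514 = 0.06555.
So the interval runs from 0.0973 to 0.2284.

(0.0973, 0.2284)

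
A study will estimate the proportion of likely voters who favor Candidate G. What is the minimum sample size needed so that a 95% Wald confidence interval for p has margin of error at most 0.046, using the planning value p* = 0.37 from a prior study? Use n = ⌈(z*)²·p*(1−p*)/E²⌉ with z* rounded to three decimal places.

For 95% confidence, z* = 1.960.
p*(1−p*) = 0.37·0.63 = 0.2331.
(z*)²·p*(1−p*)/E² = 3.841600·0.2331/0.002116 = 423.193.
⌈423.193⌉ = 424.

n = 424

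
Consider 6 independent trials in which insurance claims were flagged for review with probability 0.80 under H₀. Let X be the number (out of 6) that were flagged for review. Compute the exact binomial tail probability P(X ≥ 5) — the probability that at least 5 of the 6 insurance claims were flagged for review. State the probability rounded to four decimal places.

X is binomial with n = 6 and p = 0.80.
P(X ≥ 5) = C(6,5)·0.80^5·0.20^1 + C(6,6)·0.80^6·0.20^0.
= 0.393216 + 0.262144 = 0.6554.

P = 0.6554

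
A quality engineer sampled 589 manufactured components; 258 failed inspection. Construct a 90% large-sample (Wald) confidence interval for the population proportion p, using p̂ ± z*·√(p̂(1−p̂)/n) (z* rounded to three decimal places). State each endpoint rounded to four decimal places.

p̂ = 258/589 = 0.43803.
Standard error of p̂: √(0.246160/589) = √0.000417928 = 0.020443.
The 90% critical value is z* = 1.645.
Margin of error: 1.645 × 0.020443 = 0.03363.
CI: 0.43803 ± 0.03363 = (0.4044, 0.4717).

(0.4044, 0.4717)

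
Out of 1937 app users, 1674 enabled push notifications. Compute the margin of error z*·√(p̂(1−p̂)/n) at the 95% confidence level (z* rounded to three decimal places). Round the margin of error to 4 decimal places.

ME = 0.0153

The sample proportion is 1674/1937 = 0.86422.
SE = √(p̂(1−p̂)/n) = √(0.117342/1937) = 0.007783.
The 95% critical value is z* = 1.960.
Margin of error = z*·SE = 1.960 × 0.007783 = 0.0153.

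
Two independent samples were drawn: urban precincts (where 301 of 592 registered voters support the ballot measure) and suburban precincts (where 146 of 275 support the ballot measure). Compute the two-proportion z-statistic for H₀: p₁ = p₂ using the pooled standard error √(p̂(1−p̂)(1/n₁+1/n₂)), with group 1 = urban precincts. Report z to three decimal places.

z = -0.616

Sample proportions: p̂₁ = 301/592 = 0.50845 and p̂₂ = 146/275 = 0.53091.
Pooling: p̂ = 447/867 = 0.51557.
SE = √[p̂(1−p̂)(1/n₁+1/n₂)] = √[0.51557·0.48443·(1/592+1/275)] ≈ 0.036470.
z = (p̂₁ − p̂₂)/SE = (0.50845 − 0.53091)/0.036470 = -0.02246/0.036470 = -0.616.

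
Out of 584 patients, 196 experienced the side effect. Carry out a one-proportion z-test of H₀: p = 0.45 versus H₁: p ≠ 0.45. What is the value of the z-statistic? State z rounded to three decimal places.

Sample proportion p̂ = 196/584 = 0.33562.
Null standard error: √(0.45·0.55/584) = √0.000423801 = 0.020586.
Test statistic: z = -0.11438/0.020586 = -5.556.

z = -5.556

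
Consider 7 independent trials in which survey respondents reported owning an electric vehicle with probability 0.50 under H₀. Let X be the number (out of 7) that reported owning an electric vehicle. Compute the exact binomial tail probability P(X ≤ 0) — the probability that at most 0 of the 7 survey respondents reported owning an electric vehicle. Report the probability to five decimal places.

X ~ Binomial(n=7, p=0.50).
P(X ≤ 0) = C(7,0)·0.50^0·0.50^7.
= 0.007812 = 0.00781.

P = 0.00781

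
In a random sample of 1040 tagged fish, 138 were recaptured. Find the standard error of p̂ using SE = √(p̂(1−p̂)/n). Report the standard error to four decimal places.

Sample proportion p̂ = 138/1040 = 0.13269.
p̂(1−p̂) = 0.115083.
SE = √(0.115083/1040) = 0.0105.

SE = 0.0105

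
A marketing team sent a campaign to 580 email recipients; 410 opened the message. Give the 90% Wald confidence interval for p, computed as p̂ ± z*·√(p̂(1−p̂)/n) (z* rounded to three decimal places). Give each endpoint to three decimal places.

Sample proportion p̂ = 410/580 = 0.70690.
Standard error of p̂: √(0.207194/580) = √0.000357231 = 0.018901.
The 90% critical value is z* = 1.645.
Margin = 1.645·0.018901 = 0.03109.
So the interval runs from 0.676 to 0.738.

(0.676, 0.738)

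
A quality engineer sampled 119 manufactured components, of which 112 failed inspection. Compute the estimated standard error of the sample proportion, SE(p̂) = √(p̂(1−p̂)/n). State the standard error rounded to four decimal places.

p̂ = 112/119 = 0.94118.
p̂(1−p̂) = 0.055360.
Dividing by n and taking the root: √0.000465210 = 0.0216.

SE = 0.0216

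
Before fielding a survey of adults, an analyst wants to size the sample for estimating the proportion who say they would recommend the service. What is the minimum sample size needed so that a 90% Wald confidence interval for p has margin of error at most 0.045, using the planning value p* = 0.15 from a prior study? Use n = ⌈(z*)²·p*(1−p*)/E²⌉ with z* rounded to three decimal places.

z* = 1.645 at the 90% level.
p*(1−p*) = 0.15·0.85 = 0.1275.
(z*)²·p*(1−p*)/E² = 2.706025·0.1275/0.002025 = 170.379.
Rounding up, n = 171.

n = 171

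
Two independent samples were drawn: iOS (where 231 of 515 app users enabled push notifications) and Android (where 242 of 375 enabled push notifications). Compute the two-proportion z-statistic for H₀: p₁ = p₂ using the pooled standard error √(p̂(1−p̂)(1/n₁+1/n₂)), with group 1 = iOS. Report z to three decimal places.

p̂₁ = 231/515 = 0.44854, p̂₂ = 242/375 = 0.64533.
Pooling: p̂ = 473/890 = 0.53146.
SE = √[p̂(1−p̂)(1/n₁+1/n₂)] = √[0.53146·0.46854·(1/515+1/375)] ≈ 0.033875.
z = -0.19679/0.033875 = -5.809.

z = -5.809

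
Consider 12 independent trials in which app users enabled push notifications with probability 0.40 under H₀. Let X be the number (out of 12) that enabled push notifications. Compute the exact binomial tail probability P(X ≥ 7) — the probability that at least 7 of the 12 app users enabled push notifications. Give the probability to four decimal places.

P = 0.1582

X ~ Binomial(n=12, p=0.40).
P(X ≥ 7) = Σ_{j=7}^{12} C(12,j)·0.40^j·0.60^{12−j}.
= 0.100902 + 0.042043 + 0.012457 + 0.002491 + 0.000302 + 0.000017 = 0.1582.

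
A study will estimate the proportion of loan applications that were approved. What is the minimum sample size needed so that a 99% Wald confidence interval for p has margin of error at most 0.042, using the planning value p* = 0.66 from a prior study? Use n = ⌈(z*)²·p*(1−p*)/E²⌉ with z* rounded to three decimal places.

For 99% confidence, z* = 2.576.
p*(1−p*) = 0.66·0.34 = 0.2244.
Required n before rounding: 6.635776 × 0.2244 / 0.042² = 844.143.
⌈844.143⌉ = 845.

n = 845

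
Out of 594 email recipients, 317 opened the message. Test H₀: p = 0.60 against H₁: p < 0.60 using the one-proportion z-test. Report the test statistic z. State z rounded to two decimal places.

z = -3.30

Sample proportion p̂ = 317/594 = 0.53367.
Under H₀, SE = √(p₀(1−p₀)/n) = √(0.60·0.40/594) = √0.000404040 = 0.020101.
z = (0.53367 − 0.60)/0.020101 = -0.06633/0.020101 = -3.30.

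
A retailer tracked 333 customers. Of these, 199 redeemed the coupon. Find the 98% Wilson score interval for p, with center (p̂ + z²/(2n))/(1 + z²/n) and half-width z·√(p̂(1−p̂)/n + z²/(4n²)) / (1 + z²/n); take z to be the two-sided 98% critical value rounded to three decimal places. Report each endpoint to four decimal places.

p̂ = 199/333 = 0.59760; z = 2.326, so z² = 5.410276.
1 + z²/n = 1.016247.
Center = (0.59760 + 0.008124)/1.016247 = 0.59604.
Radicand: p̂(1−p̂)/n + z²/(4n²) = 0.000722146 + 0.000012198 = 0.000734344.
Half-width = z·√(radicand)/denom = 2.326·0.027099/1.016247 = 0.06202.
Interval: 0.59604 ± 0.06202 → (0.5340, 0.6581).

(0.5340, 0.6581)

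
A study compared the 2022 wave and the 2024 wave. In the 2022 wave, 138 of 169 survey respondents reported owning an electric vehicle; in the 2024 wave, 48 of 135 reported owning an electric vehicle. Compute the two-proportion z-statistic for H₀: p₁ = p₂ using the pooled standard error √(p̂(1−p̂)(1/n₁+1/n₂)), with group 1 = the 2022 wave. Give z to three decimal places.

z = 8.195

p̂₁ = 138/169 = 0.81657, p̂₂ = 48/135 = 0.35556.
Pooled p̂ = (138+48)/(169+135) = 186/304 = 0.61184.
SE = √[p̂(1−p̂)(1/n₁+1/n₂)] = √[0.61184·0.38816·(1/169+1/135)] ≈ 0.056254.
z = (p̂₁ − p̂₂)/SE = (0.81657 − 0.35556)/0.056254 = 0.46101/0.056254 = 8.195.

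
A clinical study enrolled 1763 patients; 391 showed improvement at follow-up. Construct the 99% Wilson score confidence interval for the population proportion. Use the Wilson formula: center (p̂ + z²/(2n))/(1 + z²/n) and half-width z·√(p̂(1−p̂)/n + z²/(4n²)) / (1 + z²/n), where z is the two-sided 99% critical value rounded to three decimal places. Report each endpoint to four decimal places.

(0.1974, 0.2483)

Here p̂ = 391/1763 = 0.22178 and z = 2.576 (z² = 6.635776).
Denominator 1 + z²/n = 1 + 6.635776/1763 = 1.003764.
Adjusted center: (0.22178 + z²/(2n))/1.003764 = 0.22282.
Radicand: p̂(1−p̂)/n + z²/(4n²) = 0.000097898 + 0.000000534 = 0.000098432.
Half-width = 2.576·√0.000098432/1.003764 = 0.02546.
CI: 0.22282 ± 0.02546 = (0.1974, 0.2483).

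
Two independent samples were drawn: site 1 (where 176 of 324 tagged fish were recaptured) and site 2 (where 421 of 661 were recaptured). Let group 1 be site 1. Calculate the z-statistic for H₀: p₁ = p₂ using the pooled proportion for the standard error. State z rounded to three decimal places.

z = -2.828

Sample proportions: p̂₁ = 176/324 = 0.54321 and p̂₂ = 421/661 = 0.63691.
Pooled p̂ = (176+421)/(324+661) = 597/985 = 0.60609.
Pooled SE = √[0.2387446·0.00459928] ≈ 0.033137.
z = -0.09370/0.033137 = -2.828.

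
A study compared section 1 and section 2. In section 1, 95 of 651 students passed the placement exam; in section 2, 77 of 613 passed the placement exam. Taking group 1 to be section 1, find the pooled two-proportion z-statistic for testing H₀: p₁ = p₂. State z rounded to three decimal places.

p̂₁ = 95/651 = 0.14593, p̂₂ = 77/613 = 0.12561.
Pooled p̂ = (95+77)/(651+613) = 172/1264 = 0.13608.
SE = √[p̂(1−p̂)(1/n₁+1/n₂)] = √[0.13608·0.86392·(1/651+1/613)] ≈ 0.019297.
z = (p̂₁ − p̂₂)/SE = (0.14593 − 0.12561)/0.019297 = 0.02032/0.019297 = 1.053.

z = 1.053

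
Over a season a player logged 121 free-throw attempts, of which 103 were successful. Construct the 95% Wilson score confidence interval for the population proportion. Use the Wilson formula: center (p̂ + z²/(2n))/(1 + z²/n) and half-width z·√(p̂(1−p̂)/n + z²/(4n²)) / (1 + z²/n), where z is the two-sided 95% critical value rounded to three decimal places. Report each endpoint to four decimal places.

(0.7771, 0.9038)

Here p̂ = 103/121 = 0.85124 and z = 1.960 (z² = 3.841600).
Denominator 1 + z²/n = 1 + 3.841600/121 = 1.031749.
Center = (0.85124 + 0.015874)/1.031749 = 0.84043.
Radicand: p̂(1−p̂)/n + z²/(4n²) = 0.001046535 + 0.000065597 = 0.001112132.
Half-width = z·√(radicand)/denom = 1.960·0.033349/1.031749 = 0.06335.
So the interval runs from 0.7771 to 0.9038.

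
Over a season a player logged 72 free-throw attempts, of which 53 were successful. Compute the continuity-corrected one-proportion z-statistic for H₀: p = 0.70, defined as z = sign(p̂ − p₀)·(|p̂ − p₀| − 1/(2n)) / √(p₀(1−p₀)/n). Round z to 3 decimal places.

z = 0.540

The sample proportion is 53/72 = 0.73611. p̂ − p₀ = 0.036111.
Continuity correction 1/(2n) = 1/144 = 0.006944.
Corrected numerator: |0.036111| − 0.006944 = 0.029167.
SE₀ = √(0.70·0.30/72) = 0.054006.
z = (+)0.029167/0.054006 = 0.540.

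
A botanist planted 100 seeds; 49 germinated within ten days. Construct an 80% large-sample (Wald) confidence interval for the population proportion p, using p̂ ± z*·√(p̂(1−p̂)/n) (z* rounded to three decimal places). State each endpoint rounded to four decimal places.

(0.4259, 0.5541)

p̂ = 49/100 = 0.49000.
SE(p̂) = √(0.49000·0.51000/100) = 0.049990.
z* = 1.282 at the 80% level.
Margin of error: 1.282 × 0.049990 = 0.06409.
So the interval runs from 0.4259 to 0.5541.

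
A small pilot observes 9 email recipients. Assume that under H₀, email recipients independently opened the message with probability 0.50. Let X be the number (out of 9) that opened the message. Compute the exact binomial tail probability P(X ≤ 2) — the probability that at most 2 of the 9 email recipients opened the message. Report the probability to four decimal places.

X ~ Binomial(n=9, p=0.50).
P(X ≤ 2) = C(9,0)·0.50^0·0.50^9 + C(9,1)·0.50^1·0.50^8 + C(9,2)·0.50^2·0.50^7.
= 0.001953 + 0.017578 + 0.070312 = 0.0898.

P = 0.0898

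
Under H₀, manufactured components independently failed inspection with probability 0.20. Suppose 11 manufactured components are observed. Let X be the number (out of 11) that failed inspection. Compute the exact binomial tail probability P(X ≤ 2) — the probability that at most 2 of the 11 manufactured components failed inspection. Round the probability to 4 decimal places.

X is binomial with n = 11 and p = 0.20.
P(X ≤ 2) = C(11,0)·0.20^0·0.80^11 + C(11,1)·0.20^1·0.80^10 + C(11,2)·0.20^2·0.80^9.
= 0.085899 + 0.236223 + 0.295279 = 0.6174.

P = 0.6174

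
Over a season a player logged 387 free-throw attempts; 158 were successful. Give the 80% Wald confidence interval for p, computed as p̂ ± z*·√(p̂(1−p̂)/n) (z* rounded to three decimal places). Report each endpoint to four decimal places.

(0.3762, 0.4403)

With x = 158 successes in n = 387, p̂ = 0.40827.
SE = √(p̂(1−p̂)/n) = √(0.241585/387) = 0.024985.
z* = 1.282 at the 80% level.
Margin of error: 1.282 × 0.024985 = 0.03203.
So the interval runs from 0.3762 to 0.4403.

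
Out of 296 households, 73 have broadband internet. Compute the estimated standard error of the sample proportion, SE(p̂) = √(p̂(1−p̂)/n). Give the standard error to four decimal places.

SE = 0.0251

The sample proportion is 73/296 = 0.24662.
p̂(1−p̂) = 0.24662·0.75338 = 0.185799.
SE = √(0.185799/296) = 0.0251.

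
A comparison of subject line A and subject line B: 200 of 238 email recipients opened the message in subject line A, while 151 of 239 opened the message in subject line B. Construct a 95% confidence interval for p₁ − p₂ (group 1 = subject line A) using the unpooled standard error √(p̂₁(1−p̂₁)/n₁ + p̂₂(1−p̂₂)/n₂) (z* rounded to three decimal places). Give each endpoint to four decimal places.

(0.1317, 0.2854)

p̂₁ = 200/238 = 0.84034, p̂₂ = 151/239 = 0.63180; p̂₁ − p̂₂ = 0.20854.
SE = √(0.000563745 + 0.000973343) = √0.001537088 = 0.039206.
The 95% critical value is z* = 1.960. Margin of error = 0.07684.
CI: 0.20854 ± 0.07684 = (0.1317, 0.2854).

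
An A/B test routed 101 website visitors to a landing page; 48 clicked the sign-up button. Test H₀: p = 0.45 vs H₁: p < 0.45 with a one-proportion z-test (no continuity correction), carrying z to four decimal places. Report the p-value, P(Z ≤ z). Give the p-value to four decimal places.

p-value = 0.6950

With x = 48 successes in n = 101, p̂ = 0.47525.
Null standard error: √(0.45·0.55/101) = √0.002450495 = 0.049502.
Test statistic (full precision, shown to 4 dp): z = (48/101 − 0.45)/SE₀ ≈ 0.5100.
From the standard normal, P(Z ≤ z) = 0.6950.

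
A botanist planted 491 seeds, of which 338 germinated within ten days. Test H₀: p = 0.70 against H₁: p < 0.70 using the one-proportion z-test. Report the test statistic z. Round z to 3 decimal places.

z = -0.561

The sample proportion is 338/491 = 0.68839.
SE₀ = √(0.70·0.30/491) = 0.020681.
z = (p̂ − p₀)/SE = (0.68839 − 0.70)/0.020681 = -0.561.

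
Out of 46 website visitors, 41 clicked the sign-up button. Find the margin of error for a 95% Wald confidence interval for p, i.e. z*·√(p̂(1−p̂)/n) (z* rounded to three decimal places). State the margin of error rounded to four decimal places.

ME = 0.0899

p̂ = 41/46 = 0.89130.
Standard error of p̂: √(0.096881/46) = √0.002106107 = 0.045892.
z* = 1.960 at the 95% level.
So ME = 0.0899.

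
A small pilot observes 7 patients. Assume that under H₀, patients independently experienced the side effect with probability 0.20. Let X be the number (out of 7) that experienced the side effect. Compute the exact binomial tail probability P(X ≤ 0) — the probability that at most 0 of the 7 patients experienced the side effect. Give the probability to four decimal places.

X is binomial with n = 7 and p = 0.20.
P(X ≤ 0) = C(7,0)·0.20^0·0.80^7.
= 0.209715 = 0.2097.

P = 0.2097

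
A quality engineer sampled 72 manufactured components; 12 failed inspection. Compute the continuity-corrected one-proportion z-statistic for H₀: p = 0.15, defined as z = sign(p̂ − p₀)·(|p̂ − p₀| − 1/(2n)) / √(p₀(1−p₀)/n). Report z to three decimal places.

z = 0.231

With x = 12 successes in n = 72, p̂ = 0.16667. p̂ − p₀ = 0.016667.
1/(2n) = 0.006944.
Corrected numerator: |0.016667| − 0.006944 = 0.009723.
Under H₀, SE = √(p₀(1−p₀)/n) = √(0.15·0.85/72) = √0.001770833 = 0.042081.
z = +0.009723/0.042081 = 0.231.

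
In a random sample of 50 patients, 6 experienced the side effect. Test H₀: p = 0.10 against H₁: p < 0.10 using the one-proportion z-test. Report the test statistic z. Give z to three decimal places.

Sample proportion p̂ = 6/50 = 0.12000.
SE₀ = √(0.10·0.90/50) = 0.042426.
z = (p̂ − p₀)/SE = (0.12000 − 0.10)/0.042426 = 0.471.

z = 0.471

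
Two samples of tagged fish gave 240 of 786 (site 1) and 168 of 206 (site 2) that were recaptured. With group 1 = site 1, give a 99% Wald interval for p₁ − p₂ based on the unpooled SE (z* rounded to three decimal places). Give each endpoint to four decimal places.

(-0.5917, -0.4287)

p̂₁ = 240/786 = 0.30534, p̂₂ = 168/206 = 0.81553; p̂₁ − p̂₂ = -0.51019.
Unpooled SE = √(p̂₁(1−p̂₁)/n₁ + p̂₂(1−p̂₂)/n₂) = √(0.000269859 + 0.000730283) = 0.031625.
The 99% critical value is z* = 2.576. Margin = 2.576·0.031625 = 0.08147.
So the interval runs from -0.5917 to -0.4287.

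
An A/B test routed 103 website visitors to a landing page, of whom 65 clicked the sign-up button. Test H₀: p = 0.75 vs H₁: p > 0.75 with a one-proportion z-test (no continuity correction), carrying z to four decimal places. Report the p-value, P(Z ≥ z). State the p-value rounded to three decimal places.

p-value = 0.997

p̂ = 65/103 = 0.63107.
Null standard error: √(0.75·0.25/103) = √0.001820388 = 0.042666.
Test statistic (full precision, shown to 4 dp): z = (65/103 − 0.75)/SE₀ ≈ -2.7875.
From the standard normal, P(Z ≥ z) = 0.997.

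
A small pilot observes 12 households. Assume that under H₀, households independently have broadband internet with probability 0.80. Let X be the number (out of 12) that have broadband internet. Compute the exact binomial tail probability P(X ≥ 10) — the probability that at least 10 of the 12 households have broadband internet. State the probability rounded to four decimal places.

X is binomial with n = 12 and p = 0.80.
P(X ≥ 10) = C(12,10)·0.80^10·0.20^2 + C(12,11)·0.80^11·0.20^1 + C(12,12)·0.80^12·0.20^0.
= 0.283468 + 0.206158 + 0.068719 = 0.5583.

P = 0.5583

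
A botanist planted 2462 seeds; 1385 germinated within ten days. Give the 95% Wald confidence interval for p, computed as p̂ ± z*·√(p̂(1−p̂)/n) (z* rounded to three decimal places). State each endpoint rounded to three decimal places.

(0.543, 0.582)

Sample proportion p̂ = 1385/2462 = 0.56255.
SE(p̂) = √(0.56255·0.43745/2462) = 0.009998.
For 95% confidence, z* = 1.960.
Margin of error: 1.960 × 0.009998 = 0.01960.
Interval: 0.56255 ± 0.01960 → (0.543, 0.582).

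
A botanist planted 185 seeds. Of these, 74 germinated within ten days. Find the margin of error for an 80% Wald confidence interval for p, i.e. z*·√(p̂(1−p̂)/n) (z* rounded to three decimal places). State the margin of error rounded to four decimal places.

The sample proportion is 74/185 = 0.40000.
SE(p̂) = √(0.40000·0.60000/185) = 0.036018.
The 80% critical value is z* = 1.282.
Margin of error = z*·SE = 1.282 × 0.036018 = 0.0462.

ME = 0.0462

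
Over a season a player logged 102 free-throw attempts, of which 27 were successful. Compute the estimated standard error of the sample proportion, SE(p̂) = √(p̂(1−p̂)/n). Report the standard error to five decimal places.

SE = 0.04368

Sample proportion p̂ = 27/102 = 0.26471.
p̂(1−p̂) = 0.26471·0.73529 = 0.194639.
SE = √(0.194639/102) = 0.04368.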